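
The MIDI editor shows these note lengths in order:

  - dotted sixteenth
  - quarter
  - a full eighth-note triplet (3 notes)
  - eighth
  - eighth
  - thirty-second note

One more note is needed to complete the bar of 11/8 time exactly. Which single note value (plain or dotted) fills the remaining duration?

half note

The bar of 11/8 = 44 thirty-second notes.
Express everything in thirty-second notes: dotted sixteenth = 3; quarter = 8; a full eighth-note triplet (3 notes) (three triplet eighths span one quarter) = 8; eighth = 4; eighth = 4; thirty-second note = 1.
Total: 3 + 8 + 8 + 4 + 4 + 1 = 28.
Remaining: 44 − 28 = 16 thirty-second notes, which is a half note.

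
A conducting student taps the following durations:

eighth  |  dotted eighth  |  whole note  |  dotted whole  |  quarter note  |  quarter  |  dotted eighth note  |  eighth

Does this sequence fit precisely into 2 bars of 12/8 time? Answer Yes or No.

No

One bar of 12/8 = 24 sixteenth notes, so 2 bars = 48.
Working in sixteenth notes: eighth = 2; dotted eighth = 3; whole note = 16; dotted whole = 24; quarter note = 4; quarter = 4; dotted eighth note = 3; eighth = 2.
Adding: 2 + 3 + 16 + 24 + 4 + 4 + 3 + 2 = 58.
58 exceeds 48, so the answer is No.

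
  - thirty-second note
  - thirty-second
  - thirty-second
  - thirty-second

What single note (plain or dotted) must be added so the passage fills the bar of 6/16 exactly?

quarter note

The bar of 6/16 = 12 thirty-second notes.
Express everything in thirty-second notes: thirty-second note = 1; thirty-second = 1; thirty-second = 1; thirty-second = 1.
Sum: 1 + 1 + 1 + 1 = 4.
Remaining: 12 − 4 = 8 thirty-second notes, which is a quarter note.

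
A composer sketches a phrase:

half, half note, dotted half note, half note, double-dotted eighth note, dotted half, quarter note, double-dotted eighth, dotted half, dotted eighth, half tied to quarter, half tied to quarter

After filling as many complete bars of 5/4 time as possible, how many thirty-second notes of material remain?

One bar of 5/4 = 40 thirty-second notes.
Working in thirty-second notes: half = 16; half note = 16; dotted half note = 24; half note = 16; double-dotted eighth note = 7; dotted half = 24; quarter note = 8; double-dotted eighth = 7; dotted half = 24; dotted eighth = 6; half tied to quarter (half + quarter) = 24; half tied to quarter (half + quarter) = 24.
Altogether 16 + 16 + 24 + 16 + 7 + 24 + 8 + 7 + 24 + 6 + 24 + 24 = 196.
196 ÷ 40 = 4 complete bars with 36 thirty-second notes remaining.

36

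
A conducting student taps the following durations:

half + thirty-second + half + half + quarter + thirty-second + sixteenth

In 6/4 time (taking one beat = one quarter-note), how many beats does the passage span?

7.5

One quarter-note beat = 8 thirty-second notes.
Each duration in thirty-second notes: half = 16; thirty-second = 1; half = 16; half = 16; quarter = 8; thirty-second = 1; sixteenth = 2.
Adding: 16 + 1 + 16 + 16 + 8 + 1 + 2 = 60.
60 ÷ 8 = 7.5 beats.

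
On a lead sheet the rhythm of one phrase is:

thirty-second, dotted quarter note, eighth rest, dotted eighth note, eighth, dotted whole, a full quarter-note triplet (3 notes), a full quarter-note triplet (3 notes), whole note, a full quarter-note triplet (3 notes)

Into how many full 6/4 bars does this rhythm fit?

3

One bar of 6/4 = 48 thirty-second notes.
Each duration in thirty-second notes: thirty-second = 1; dotted quarter note = 12; eighth rest = 4; dotted eighth note = 6; eighth = 4; dotted whole = 48; a full quarter-note triplet (3 notes) (three triplet quarters span one half) = 16; a full quarter-note triplet (3 notes) (three triplet quarters span one half) = 16; whole note = 32; a full quarter-note triplet (3 notes) (three triplet quarters span one half) = 16.
Total: 1 + 12 + 4 + 6 + 4 + 48 + 16 + 16 + 32 + 16 = 155.
155 ÷ 48 = 3 complete bars with 11 left over.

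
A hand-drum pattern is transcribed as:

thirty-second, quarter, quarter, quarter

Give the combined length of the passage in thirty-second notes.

25

Each duration in thirty-second notes: thirty-second = 1; quarter = 8; quarter = 8; quarter = 8.
Total: 1 + 8 + 8 + 8 = 25 thirty-second notes.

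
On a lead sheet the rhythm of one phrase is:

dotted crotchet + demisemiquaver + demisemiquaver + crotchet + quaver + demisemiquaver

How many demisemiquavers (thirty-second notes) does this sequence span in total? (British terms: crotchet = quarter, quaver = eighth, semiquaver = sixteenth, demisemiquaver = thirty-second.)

27

Express everything in thirty-second notes: dotted crotchet = 12; demisemiquaver = 1; demisemiquaver = 1; crotchet = 8; quaver = 4; demisemiquaver = 1.
Altogether 12 + 1 + 1 + 8 + 4 + 1 = 27 thirty-second notes.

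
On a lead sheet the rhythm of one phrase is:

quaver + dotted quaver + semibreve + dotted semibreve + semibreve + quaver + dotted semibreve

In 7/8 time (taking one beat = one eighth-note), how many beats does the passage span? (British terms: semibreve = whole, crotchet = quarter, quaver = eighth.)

43.5

One eighth-note beat = 2 sixteenth notes.
Working in sixteenth notes: quaver = 2; dotted quaver = 3; semibreve = 16; dotted semibreve = 24; semibreve = 16; quaver = 2; dotted semibreve = 24.
Adding: 2 + 3 + 16 + 24 + 16 + 2 + 24 = 87.
87 ÷ 2 = 43.5 beats.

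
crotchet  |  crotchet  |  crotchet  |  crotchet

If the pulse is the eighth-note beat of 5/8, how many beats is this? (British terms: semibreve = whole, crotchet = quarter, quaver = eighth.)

One eighth-note beat = 2 sixteenth notes.
In sixteenth notes: crotchet = 4; crotchet = 4; crotchet = 4; crotchet = 4.
Altogether 4 + 4 + 4 + 4 = 16.
16 ÷ 2 = 8 beats.

8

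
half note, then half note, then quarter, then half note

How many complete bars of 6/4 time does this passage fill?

1

One bar of 6/4 = 6 quarter notes.
Each duration in quarter notes: half note = 2; half note = 2; quarter = 1; half note = 2.
Altogether 2 + 2 + 1 + 2 = 7.
7 ÷ 6 = 1 complete bar with 1 left over.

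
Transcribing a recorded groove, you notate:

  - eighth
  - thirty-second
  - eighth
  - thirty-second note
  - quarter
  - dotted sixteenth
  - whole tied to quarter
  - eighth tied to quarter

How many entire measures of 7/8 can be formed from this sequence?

2

One bar of 7/8 = 28 thirty-second notes.
Working in thirty-second notes: eighth = 4; thirty-second = 1; eighth = 4; thirty-second note = 1; quarter = 8; dotted sixteenth = 3; whole tied to quarter (whole + quarter) = 40; eighth tied to quarter (eighth + quarter) = 12.
Adding: 4 + 1 + 4 + 1 + 8 + 3 + 40 + 12 = 73.
73 ÷ 28 = 2 complete bars with 17 left over.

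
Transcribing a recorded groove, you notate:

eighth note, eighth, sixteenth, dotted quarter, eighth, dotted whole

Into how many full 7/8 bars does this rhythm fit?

One bar of 7/8 = 14 sixteenth notes.
Working in sixteenth notes: eighth note = 2; eighth = 2; sixteenth = 1; dotted quarter = 6; eighth = 2; dotted whole = 24.
Altogether 2 + 2 + 1 + 6 + 2 + 24 = 37.
37 ÷ 14 = 2 complete bars with 9 left over.

2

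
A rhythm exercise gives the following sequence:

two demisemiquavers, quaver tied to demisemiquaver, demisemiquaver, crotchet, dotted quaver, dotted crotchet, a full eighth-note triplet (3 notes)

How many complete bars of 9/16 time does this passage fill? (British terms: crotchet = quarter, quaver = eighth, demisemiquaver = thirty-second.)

2

One bar of 9/16 = 18 thirty-second notes.
In thirty-second notes: demisemiquaver = 1; demisemiquaver = 1; quaver tied to demisemiquaver (quaver + demisemiquaver) = 5; demisemiquaver = 1; crotchet = 8; dotted quaver = 6; dotted crotchet = 12; a full eighth-note triplet (3 notes) (three triplet eighths span one quarter) = 8.
Total: 1 + 1 + 5 + 1 + 8 + 6 + 12 + 8 = 42.
42 ÷ 18 = 2 complete bars with 6 left over.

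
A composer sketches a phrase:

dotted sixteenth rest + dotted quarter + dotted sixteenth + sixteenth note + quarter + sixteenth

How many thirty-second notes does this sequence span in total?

30

Convert each value to thirty-second notes: dotted sixteenth rest = 3; dotted quarter = 12; dotted sixteenth = 3; sixteenth note = 2; quarter = 8; sixteenth = 2.
Sum: 3 + 12 + 3 + 2 + 8 + 2 = 30 thirty-second notes.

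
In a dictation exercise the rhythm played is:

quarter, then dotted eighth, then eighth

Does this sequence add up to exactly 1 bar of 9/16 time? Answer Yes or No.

One bar of 9/16 = 9 sixteenth notes.
Express everything in sixteenth notes: quarter = 4; dotted eighth = 3; eighth = 2.
Adding: 4 + 3 + 2 = 9.
9 equals 9, so the answer is Yes.

Yes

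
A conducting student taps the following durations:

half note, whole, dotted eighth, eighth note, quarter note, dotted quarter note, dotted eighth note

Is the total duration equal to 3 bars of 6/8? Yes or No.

No

One bar of 6/8 = 12 sixteenth notes, so 3 bars = 36.
Working in sixteenth notes: half note = 8; whole = 16; dotted eighth = 3; eighth note = 2; quarter note = 4; dotted quarter note = 6; dotted eighth note = 3.
Sum: 8 + 16 + 3 + 2 + 4 + 6 + 3 = 42.
42 exceeds 36, so the answer is No.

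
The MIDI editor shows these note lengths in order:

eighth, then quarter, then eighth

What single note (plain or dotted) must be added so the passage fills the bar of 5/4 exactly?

The bar of 5/4 = 10 eighth notes.
Express everything in eighth notes: eighth = 1; quarter = 2; eighth = 1.
Altogether 1 + 2 + 1 = 4.
Remaining: 10 − 4 = 6 eighth notes, which is a dotted half note.

dotted half note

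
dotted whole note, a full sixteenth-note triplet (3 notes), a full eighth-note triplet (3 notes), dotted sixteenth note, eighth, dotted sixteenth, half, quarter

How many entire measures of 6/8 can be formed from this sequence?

One bar of 6/8 = 24 thirty-second notes.
Convert each value to thirty-second notes: dotted whole note = 48; a full sixteenth-note triplet (3 notes) (three triplet sixteenths span one eighth) = 4; a full eighth-note triplet (3 notes) (three triplet eighths span one quarter) = 8; dotted sixteenth note = 3; eighth = 4; dotted sixteenth = 3; half = 16; quarter = 8.
Altogether 48 + 4 + 8 + 3 + 4 + 3 + 16 + 8 = 94.
94 ÷ 24 = 3 complete bars with 22 left over.

3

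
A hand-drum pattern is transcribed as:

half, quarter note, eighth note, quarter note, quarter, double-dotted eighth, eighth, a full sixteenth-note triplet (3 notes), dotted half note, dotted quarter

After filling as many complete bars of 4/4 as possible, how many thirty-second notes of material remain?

One bar of 4/4 = 32 thirty-second notes.
Express everything in thirty-second notes: half = 16; quarter note = 8; eighth note = 4; quarter note = 8; quarter = 8; double-dotted eighth = 7; eighth = 4; a full sixteenth-note triplet (3 notes) (three triplet sixteenths span one eighth) = 4; dotted half note = 24; dotted quarter = 12.
Adding: 16 + 8 + 4 + 8 + 8 + 7 + 4 + 4 + 24 + 12 = 95.
95 ÷ 32 = 2 complete bars with 31 thirty-second notes remaining.

31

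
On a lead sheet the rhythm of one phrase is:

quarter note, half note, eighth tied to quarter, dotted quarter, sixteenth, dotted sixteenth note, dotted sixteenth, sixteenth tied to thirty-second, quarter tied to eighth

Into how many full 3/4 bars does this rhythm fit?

One bar of 3/4 = 24 thirty-second notes.
Express everything in thirty-second notes: quarter note = 8; half note = 16; eighth tied to quarter (eighth + quarter) = 12; dotted quarter = 12; sixteenth = 2; dotted sixteenth note = 3; dotted sixteenth = 3; sixteenth tied to thirty-second (sixteenth + thirty-second) = 3; quarter tied to eighth (quarter + eighth) = 12.
Total: 8 + 16 + 12 + 12 + 2 + 3 + 3 + 3 + 12 = 71.
71 ÷ 24 = 2 complete bars with 23 left over.

2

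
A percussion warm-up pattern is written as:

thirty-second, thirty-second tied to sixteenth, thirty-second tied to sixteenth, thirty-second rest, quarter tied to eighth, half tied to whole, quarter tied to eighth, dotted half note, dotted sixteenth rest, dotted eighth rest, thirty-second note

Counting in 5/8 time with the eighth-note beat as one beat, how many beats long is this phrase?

One eighth-note beat = 4 thirty-second notes.
Working in thirty-second notes: thirty-second = 1; thirty-second tied to sixteenth (thirty-second + sixteenth) = 3; thirty-second tied to sixteenth (thirty-second + sixteenth) = 3; thirty-second rest = 1; quarter tied to eighth (quarter + eighth) = 12; half tied to whole (half + whole) = 48; quarter tied to eighth (quarter + eighth) = 12; dotted half note = 24; dotted sixteenth rest = 3; dotted eighth rest = 6; thirty-second note = 1.
Adding: 1 + 3 + 3 + 1 + 12 + 48 + 12 + 24 + 3 + 6 + 1 = 114.
114 ÷ 4 = 28.5 beats.

28.5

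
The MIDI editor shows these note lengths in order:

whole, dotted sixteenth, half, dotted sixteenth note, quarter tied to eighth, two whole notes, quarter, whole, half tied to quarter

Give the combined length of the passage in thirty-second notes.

Express everything in thirty-second notes: whole = 32; dotted sixteenth = 3; half = 16; dotted sixteenth note = 3; quarter tied to eighth (quarter + eighth) = 12; whole note = 32; whole note = 32; quarter = 8; whole = 32; half tied to quarter (half + quarter) = 24.
Sum: 32 + 3 + 16 + 3 + 12 + 32 + 32 + 8 + 32 + 24 = 194 thirty-second notes.

194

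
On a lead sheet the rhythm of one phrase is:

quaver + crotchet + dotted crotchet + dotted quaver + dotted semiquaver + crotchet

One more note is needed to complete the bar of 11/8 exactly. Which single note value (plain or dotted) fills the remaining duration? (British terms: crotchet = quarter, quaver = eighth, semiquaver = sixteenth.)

The bar of 11/8 = 44 thirty-second notes.
Working in thirty-second notes: quaver = 4; crotchet = 8; dotted crotchet = 12; dotted quaver = 6; dotted semiquaver = 3; crotchet = 8.
Adding: 4 + 8 + 12 + 6 + 3 + 8 = 41.
Remaining: 44 − 41 = 3 thirty-second notes, which is a dotted sixteenth note.

dotted sixteenth note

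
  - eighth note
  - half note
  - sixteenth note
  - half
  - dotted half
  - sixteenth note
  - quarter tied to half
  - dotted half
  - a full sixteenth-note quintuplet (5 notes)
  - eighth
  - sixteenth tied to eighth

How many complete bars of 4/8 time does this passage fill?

8

One bar of 4/8 = 8 sixteenth notes.
In sixteenth notes: eighth note = 2; half note = 8; sixteenth note = 1; half = 8; dotted half = 12; sixteenth note = 1; quarter tied to half (quarter + half) = 12; dotted half = 12; a full sixteenth-note quintuplet (5 notes) (five quintuplet sixteenths span one quarter) = 4; eighth = 2; sixteenth tied to eighth (sixteenth + eighth) = 3.
Altogether 2 + 8 + 1 + 8 + 12 + 1 + 12 + 12 + 4 + 2 + 3 = 65.
65 ÷ 8 = 8 complete bars with 1 left over.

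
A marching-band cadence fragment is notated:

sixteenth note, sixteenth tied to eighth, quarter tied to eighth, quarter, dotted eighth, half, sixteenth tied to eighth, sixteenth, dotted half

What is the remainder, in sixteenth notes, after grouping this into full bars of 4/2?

9

One bar of 4/2 = 32 sixteenth notes.
Each duration in sixteenth notes: sixteenth note = 1; sixteenth tied to eighth (sixteenth + eighth) = 3; quarter tied to eighth (quarter + eighth) = 6; quarter = 4; dotted eighth = 3; half = 8; sixteenth tied to eighth (sixteenth + eighth) = 3; sixteenth = 1; dotted half = 12.
Adding: 1 + 3 + 6 + 4 + 3 + 8 + 3 + 1 + 12 = 41.
41 ÷ 32 = 1 complete bar with 9 sixteenth notes remaining.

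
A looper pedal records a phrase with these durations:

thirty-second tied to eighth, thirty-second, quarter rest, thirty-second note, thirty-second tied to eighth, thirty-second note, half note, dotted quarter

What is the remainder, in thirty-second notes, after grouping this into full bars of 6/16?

1

One bar of 6/16 = 12 thirty-second notes.
Working in thirty-second notes: thirty-second tied to eighth (thirty-second + eighth) = 5; thirty-second = 1; quarter rest = 8; thirty-second note = 1; thirty-second tied to eighth (thirty-second + eighth) = 5; thirty-second note = 1; half note = 16; dotted quarter = 12.
Altogether 5 + 1 + 8 + 1 + 5 + 1 + 16 + 12 = 49.
49 ÷ 12 = 4 complete bars with 1 thirty-second note remaining.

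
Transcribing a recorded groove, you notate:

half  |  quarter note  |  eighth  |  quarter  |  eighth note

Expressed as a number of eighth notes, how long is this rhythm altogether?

10

Express everything in eighth notes: half = 4; quarter note = 2; eighth = 1; quarter = 2; eighth note = 1.
Total: 4 + 2 + 1 + 2 + 1 = 10 eighth notes.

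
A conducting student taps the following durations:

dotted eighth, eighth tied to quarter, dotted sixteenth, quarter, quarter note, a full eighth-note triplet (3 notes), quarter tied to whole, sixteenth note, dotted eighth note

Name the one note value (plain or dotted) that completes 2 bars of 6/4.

dotted sixteenth note

2 bars of 6/4 = 96 thirty-second notes.
Convert each value to thirty-second notes: dotted eighth = 6; eighth tied to quarter (eighth + quarter) = 12; dotted sixteenth = 3; quarter = 8; quarter note = 8; a full eighth-note triplet (3 notes) (three triplet eighths span one quarter) = 8; quarter tied to whole (quarter + whole) = 40; sixteenth note = 2; dotted eighth note = 6.
Sum: 6 + 12 + 3 + 8 + 8 + 8 + 40 + 2 + 6 = 93.
Remaining: 96 − 93 = 3 thirty-second notes, which is a dotted sixteenth note.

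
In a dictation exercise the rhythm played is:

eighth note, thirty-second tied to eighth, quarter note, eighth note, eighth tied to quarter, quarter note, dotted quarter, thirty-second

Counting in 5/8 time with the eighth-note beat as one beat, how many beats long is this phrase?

13.5

One eighth-note beat = 4 thirty-second notes.
In thirty-second notes: eighth note = 4; thirty-second tied to eighth (thirty-second + eighth) = 5; quarter note = 8; eighth note = 4; eighth tied to quarter (eighth + quarter) = 12; quarter note = 8; dotted quarter = 12; thirty-second = 1.
Adding: 4 + 5 + 8 + 4 + 12 + 8 + 12 + 1 = 54.
54 ÷ 4 = 13.5 beats.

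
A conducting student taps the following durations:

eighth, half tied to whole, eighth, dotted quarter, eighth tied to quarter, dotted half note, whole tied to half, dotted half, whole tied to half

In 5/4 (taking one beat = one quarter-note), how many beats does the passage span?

28

One quarter-note beat = 2 eighth notes.
Convert each value to eighth notes: eighth = 1; half tied to whole (half + whole) = 12; eighth = 1; dotted quarter = 3; eighth tied to quarter (eighth + quarter) = 3; dotted half note = 6; whole tied to half (whole + half) = 12; dotted half = 6; whole tied to half (whole + half) = 12.
Altogether 1 + 12 + 1 + 3 + 3 + 6 + 12 + 6 + 12 = 56.
56 ÷ 2 = 28 beats.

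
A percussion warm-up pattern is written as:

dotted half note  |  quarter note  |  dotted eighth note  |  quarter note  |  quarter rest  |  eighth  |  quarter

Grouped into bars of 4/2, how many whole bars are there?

1

One bar of 4/2 = 32 sixteenth notes.
In sixteenth notes: dotted half note = 12; quarter note = 4; dotted eighth note = 3; quarter note = 4; quarter rest = 4; eighth = 2; quarter = 4.
Sum: 12 + 4 + 3 + 4 + 4 + 2 + 4 = 33.
33 ÷ 32 = 1 complete bar with 1 left over.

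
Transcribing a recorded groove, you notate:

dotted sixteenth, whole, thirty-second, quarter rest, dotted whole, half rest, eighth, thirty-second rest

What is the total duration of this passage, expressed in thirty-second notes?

In thirty-second notes: dotted sixteenth = 3; whole = 32; thirty-second = 1; quarter rest = 8; dotted whole = 48; half rest = 16; eighth = 4; thirty-second rest = 1.
Total: 3 + 32 + 1 + 8 + 48 + 16 + 4 + 1 = 113 thirty-second notes.

113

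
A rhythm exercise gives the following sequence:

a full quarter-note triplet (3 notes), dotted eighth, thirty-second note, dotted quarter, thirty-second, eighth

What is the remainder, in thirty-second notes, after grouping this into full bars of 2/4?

8

One bar of 2/4 = 16 thirty-second notes.
Working in thirty-second notes: a full quarter-note triplet (3 notes) (three triplet quarters span one half) = 16; dotted eighth = 6; thirty-second note = 1; dotted quarter = 12; thirty-second = 1; eighth = 4.
Adding: 16 + 6 + 1 + 12 + 1 + 4 = 40.
40 ÷ 16 = 2 complete bars with 8 thirty-second notes remaining.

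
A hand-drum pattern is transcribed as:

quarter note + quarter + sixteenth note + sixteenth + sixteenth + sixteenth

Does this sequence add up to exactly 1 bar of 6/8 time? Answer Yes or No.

Yes

One bar of 6/8 = 12 sixteenth notes.
Express everything in sixteenth notes: quarter note = 4; quarter = 4; sixteenth note = 1; sixteenth = 1; sixteenth = 1; sixteenth = 1.
Adding: 4 + 4 + 1 + 1 + 1 + 1 = 12.
12 equals 12, so the answer is Yes.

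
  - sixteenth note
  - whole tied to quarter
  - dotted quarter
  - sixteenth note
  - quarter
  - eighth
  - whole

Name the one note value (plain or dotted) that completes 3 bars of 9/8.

quarter note

3 bars of 9/8 = 54 sixteenth notes.
In sixteenth notes: sixteenth note = 1; whole tied to quarter (whole + quarter) = 20; dotted quarter = 6; sixteenth note = 1; quarter = 4; eighth = 2; whole = 16.
Adding: 1 + 20 + 6 + 1 + 4 + 2 + 16 = 50.
Remaining: 54 − 50 = 4 sixteenth notes, which is a quarter note.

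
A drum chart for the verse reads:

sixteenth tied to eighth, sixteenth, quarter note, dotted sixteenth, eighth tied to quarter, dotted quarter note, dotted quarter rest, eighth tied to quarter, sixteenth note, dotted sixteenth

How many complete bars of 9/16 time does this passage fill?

4

One bar of 9/16 = 18 thirty-second notes.
Each duration in thirty-second notes: sixteenth tied to eighth (sixteenth + eighth) = 6; sixteenth = 2; quarter note = 8; dotted sixteenth = 3; eighth tied to quarter (eighth + quarter) = 12; dotted quarter note = 12; dotted quarter rest = 12; eighth tied to quarter (eighth + quarter) = 12; sixteenth note = 2; dotted sixteenth = 3.
Altogether 6 + 2 + 8 + 3 + 12 + 12 + 12 + 12 + 2 + 3 = 72.
72 ÷ 18 = 4 complete bars with 0 left over.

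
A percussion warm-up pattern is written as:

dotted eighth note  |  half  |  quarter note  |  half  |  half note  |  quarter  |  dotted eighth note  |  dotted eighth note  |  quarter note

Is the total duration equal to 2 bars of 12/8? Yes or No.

No

One bar of 12/8 = 24 sixteenth notes, so 2 bars = 48.
Express everything in sixteenth notes: dotted eighth note = 3; half = 8; quarter note = 4; half = 8; half note = 8; quarter = 4; dotted eighth note = 3; dotted eighth note = 3; quarter note = 4.
Total: 3 + 8 + 4 + 8 + 8 + 4 + 3 + 3 + 4 = 45.
45 falls short of 48, so the answer is No.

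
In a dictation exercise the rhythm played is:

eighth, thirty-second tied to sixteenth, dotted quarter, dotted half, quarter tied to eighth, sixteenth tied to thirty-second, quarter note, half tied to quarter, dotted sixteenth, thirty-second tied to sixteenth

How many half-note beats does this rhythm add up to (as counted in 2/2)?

6

One half-note beat = 16 thirty-second notes.
Express everything in thirty-second notes: eighth = 4; thirty-second tied to sixteenth (thirty-second + sixteenth) = 3; dotted quarter = 12; dotted half = 24; quarter tied to eighth (quarter + eighth) = 12; sixteenth tied to thirty-second (sixteenth + thirty-second) = 3; quarter note = 8; half tied to quarter (half + quarter) = 24; dotted sixteenth = 3; thirty-second tied to sixteenth (thirty-second + sixteenth) = 3.
Total: 4 + 3 + 12 + 24 + 12 + 3 + 8 + 24 + 3 + 3 = 96.
96 ÷ 16 = 6 beats.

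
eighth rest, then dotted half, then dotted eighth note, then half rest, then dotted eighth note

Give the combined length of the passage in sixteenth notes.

Express everything in sixteenth notes: eighth rest = 2; dotted half = 12; dotted eighth note = 3; half rest = 8; dotted eighth note = 3.
Altogether 2 + 12 + 3 + 8 + 3 = 28 sixteenth notes.

28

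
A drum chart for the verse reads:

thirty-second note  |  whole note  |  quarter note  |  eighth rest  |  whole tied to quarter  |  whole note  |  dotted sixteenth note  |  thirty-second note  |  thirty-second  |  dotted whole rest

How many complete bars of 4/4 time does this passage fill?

5

One bar of 4/4 = 32 thirty-second notes.
Working in thirty-second notes: thirty-second note = 1; whole note = 32; quarter note = 8; eighth rest = 4; whole tied to quarter (whole + quarter) = 40; whole note = 32; dotted sixteenth note = 3; thirty-second note = 1; thirty-second = 1; dotted whole rest = 48.
Altogether 1 + 32 + 8 + 4 + 40 + 32 + 3 + 1 + 1 + 48 = 170.
170 ÷ 32 = 5 complete bars with 10 left over.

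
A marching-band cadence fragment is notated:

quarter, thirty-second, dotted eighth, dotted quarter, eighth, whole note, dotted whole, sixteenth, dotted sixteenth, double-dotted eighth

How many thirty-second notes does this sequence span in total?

123

In thirty-second notes: quarter = 8; thirty-second = 1; dotted eighth = 6; dotted quarter = 12; eighth = 4; whole note = 32; dotted whole = 48; sixteenth = 2; dotted sixteenth = 3; double-dotted eighth = 7.
Altogether 8 + 1 + 6 + 12 + 4 + 32 + 48 + 2 + 3 + 7 = 123 thirty-second notes.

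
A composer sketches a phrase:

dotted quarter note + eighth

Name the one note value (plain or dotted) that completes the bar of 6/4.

The bar of 6/4 = 12 eighth notes.
In eighth notes: dotted quarter note = 3; eighth = 1.
Altogether 3 + 1 = 4.
Remaining: 12 − 4 = 8 eighth notes, which is a whole note.

whole note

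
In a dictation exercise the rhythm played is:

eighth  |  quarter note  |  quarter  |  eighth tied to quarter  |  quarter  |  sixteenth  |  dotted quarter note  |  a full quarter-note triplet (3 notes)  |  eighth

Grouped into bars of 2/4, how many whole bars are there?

4

One bar of 2/4 = 8 sixteenth notes.
Express everything in sixteenth notes: eighth = 2; quarter note = 4; quarter = 4; eighth tied to quarter (eighth + quarter) = 6; quarter = 4; sixteenth = 1; dotted quarter note = 6; a full quarter-note triplet (3 notes) (three triplet quarters span one half) = 8; eighth = 2.
Altogether 2 + 4 + 4 + 6 + 4 + 1 + 6 + 8 + 2 = 37.
37 ÷ 8 = 4 complete bars with 5 left over.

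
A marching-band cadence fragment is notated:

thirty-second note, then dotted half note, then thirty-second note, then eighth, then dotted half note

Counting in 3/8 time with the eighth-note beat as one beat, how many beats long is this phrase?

One eighth-note beat = 4 thirty-second notes.
Express everything in thirty-second notes: thirty-second note = 1; dotted half note = 24; thirty-second note = 1; eighth = 4; dotted half note = 24.
Adding: 1 + 24 + 1 + 4 + 24 = 54.
54 ÷ 4 = 13.5 beats.

13.5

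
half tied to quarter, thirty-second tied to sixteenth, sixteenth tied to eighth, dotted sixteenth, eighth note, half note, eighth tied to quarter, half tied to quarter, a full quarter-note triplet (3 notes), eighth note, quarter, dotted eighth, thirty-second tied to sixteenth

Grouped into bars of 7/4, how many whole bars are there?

One bar of 7/4 = 56 thirty-second notes.
Each duration in thirty-second notes: half tied to quarter (half + quarter) = 24; thirty-second tied to sixteenth (thirty-second + sixteenth) = 3; sixteenth tied to eighth (sixteenth + eighth) = 6; dotted sixteenth = 3; eighth note = 4; half note = 16; eighth tied to quarter (eighth + quarter) = 12; half tied to quarter (half + quarter) = 24; a full quarter-note triplet (3 notes) (three triplet quarters span one half) = 16; eighth note = 4; quarter = 8; dotted eighth = 6; thirty-second tied to sixteenth (thirty-second + sixteenth) = 3.
Adding: 24 + 3 + 6 + 3 + 4 + 16 + 12 + 24 + 16 + 4 + 8 + 6 + 3 = 129.
129 ÷ 56 = 2 complete bars with 17 left over.

2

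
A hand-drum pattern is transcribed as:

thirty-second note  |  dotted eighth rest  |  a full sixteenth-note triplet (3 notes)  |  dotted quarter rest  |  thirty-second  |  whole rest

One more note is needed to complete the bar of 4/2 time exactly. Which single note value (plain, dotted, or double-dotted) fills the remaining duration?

quarter note

The bar of 4/2 = 64 thirty-second notes.
Convert each value to thirty-second notes: thirty-second note = 1; dotted eighth rest = 6; a full sixteenth-note triplet (3 notes) (three triplet sixteenths span one eighth) = 4; dotted quarter rest = 12; thirty-second = 1; whole rest = 32.
Altogether 1 + 6 + 4 + 12 + 1 + 32 = 56.
Remaining: 64 − 56 = 8 thirty-second notes, which is a quarter note.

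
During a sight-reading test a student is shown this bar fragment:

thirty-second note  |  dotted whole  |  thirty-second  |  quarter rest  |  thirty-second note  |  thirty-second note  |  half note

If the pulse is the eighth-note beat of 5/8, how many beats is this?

One eighth-note beat = 4 thirty-second notes.
Each duration in thirty-second notes: thirty-second note = 1; dotted whole = 48; thirty-second = 1; quarter rest = 8; thirty-second note = 1; thirty-second note = 1; half note = 16.
Total: 1 + 48 + 1 + 8 + 1 + 1 + 16 = 76.
76 ÷ 4 = 19 beats.

19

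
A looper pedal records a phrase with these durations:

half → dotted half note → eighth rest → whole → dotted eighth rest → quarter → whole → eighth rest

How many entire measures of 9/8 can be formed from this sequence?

One bar of 9/8 = 18 sixteenth notes.
Each duration in sixteenth notes: half = 8; dotted half note = 12; eighth rest = 2; whole = 16; dotted eighth rest = 3; quarter = 4; whole = 16; eighth rest = 2.
Altogether 8 + 12 + 2 + 16 + 3 + 4 + 16 + 2 = 63.
63 ÷ 18 = 3 complete bars with 9 left over.

3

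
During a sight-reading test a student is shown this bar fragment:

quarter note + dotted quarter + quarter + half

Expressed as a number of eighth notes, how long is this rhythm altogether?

11

In eighth notes: quarter note = 2; dotted quarter = 3; quarter = 2; half = 4.
Adding: 2 + 3 + 2 + 4 = 11 eighth notes.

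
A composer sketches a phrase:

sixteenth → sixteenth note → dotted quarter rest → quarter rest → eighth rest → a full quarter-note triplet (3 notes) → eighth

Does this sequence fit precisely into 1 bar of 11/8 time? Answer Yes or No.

No

One bar of 11/8 = 22 sixteenth notes.
Express everything in sixteenth notes: sixteenth = 1; sixteenth note = 1; dotted quarter rest = 6; quarter rest = 4; eighth rest = 2; a full quarter-note triplet (3 notes) (three triplet quarters span one half) = 8; eighth = 2.
Altogether 1 + 1 + 6 + 4 + 2 + 8 + 2 = 24.
24 exceeds 22, so the answer is No.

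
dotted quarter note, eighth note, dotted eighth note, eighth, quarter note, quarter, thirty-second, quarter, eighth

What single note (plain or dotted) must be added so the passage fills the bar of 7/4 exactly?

The bar of 7/4 = 56 thirty-second notes.
Convert each value to thirty-second notes: dotted quarter note = 12; eighth note = 4; dotted eighth note = 6; eighth = 4; quarter note = 8; quarter = 8; thirty-second = 1; quarter = 8; eighth = 4.
Total: 12 + 4 + 6 + 4 + 8 + 8 + 1 + 8 + 4 = 55.
Remaining: 56 − 55 = 1 thirty-second note, which is a thirty-second note.

thirty-second note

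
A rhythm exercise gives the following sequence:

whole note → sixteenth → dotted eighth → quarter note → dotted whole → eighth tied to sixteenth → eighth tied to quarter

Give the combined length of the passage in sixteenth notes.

57

Working in sixteenth notes: whole note = 16; sixteenth = 1; dotted eighth = 3; quarter note = 4; dotted whole = 24; eighth tied to sixteenth (eighth + sixteenth) = 3; eighth tied to quarter (eighth + quarter) = 6.
Sum: 16 + 1 + 3 + 4 + 24 + 3 + 6 = 57 sixteenth notes.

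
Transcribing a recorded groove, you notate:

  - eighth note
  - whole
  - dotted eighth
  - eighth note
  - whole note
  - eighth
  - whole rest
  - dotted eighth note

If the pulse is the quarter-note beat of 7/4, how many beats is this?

15

One quarter-note beat = 4 sixteenth notes.
In sixteenth notes: eighth note = 2; whole = 16; dotted eighth = 3; eighth note = 2; whole note = 16; eighth = 2; whole rest = 16; dotted eighth note = 3.
Altogether 2 + 16 + 3 + 2 + 16 + 2 + 16 + 3 = 60.
60 ÷ 4 = 15 beats.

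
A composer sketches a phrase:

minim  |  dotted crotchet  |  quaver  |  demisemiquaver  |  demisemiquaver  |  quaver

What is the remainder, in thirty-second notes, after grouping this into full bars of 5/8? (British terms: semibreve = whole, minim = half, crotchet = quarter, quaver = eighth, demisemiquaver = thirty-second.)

18

One bar of 5/8 = 20 thirty-second notes.
Working in thirty-second notes: minim = 16; dotted crotchet = 12; quaver = 4; demisemiquaver = 1; demisemiquaver = 1; quaver = 4.
Total: 16 + 12 + 4 + 1 + 1 + 4 = 38.
38 ÷ 20 = 1 complete bar with 18 thirty-second notes remaining.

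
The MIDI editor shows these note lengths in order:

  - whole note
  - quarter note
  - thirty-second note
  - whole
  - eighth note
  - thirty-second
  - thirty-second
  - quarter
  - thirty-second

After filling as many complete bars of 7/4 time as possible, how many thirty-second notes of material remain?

32

One bar of 7/4 = 56 thirty-second notes.
Express everything in thirty-second notes: whole note = 32; quarter note = 8; thirty-second note = 1; whole = 32; eighth note = 4; thirty-second = 1; thirty-second = 1; quarter = 8; thirty-second = 1.
Total: 32 + 8 + 1 + 32 + 4 + 1 + 1 + 8 + 1 = 88.
88 ÷ 56 = 1 complete bar with 32 thirty-second notes remaining.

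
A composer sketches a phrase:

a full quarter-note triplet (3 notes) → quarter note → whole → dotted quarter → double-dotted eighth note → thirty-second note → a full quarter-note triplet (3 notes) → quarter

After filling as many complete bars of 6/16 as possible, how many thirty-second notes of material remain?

One bar of 6/16 = 12 thirty-second notes.
In thirty-second notes: a full quarter-note triplet (3 notes) (three triplet quarters span one half) = 16; quarter note = 8; whole = 32; dotted quarter = 12; double-dotted eighth note = 7; thirty-second note = 1; a full quarter-note triplet (3 notes) (three triplet quarters span one half) = 16; quarter = 8.
Total: 16 + 8 + 32 + 12 + 7 + 1 + 16 + 8 = 100.
100 ÷ 12 = 8 complete bars with 4 thirty-second notes remaining.

4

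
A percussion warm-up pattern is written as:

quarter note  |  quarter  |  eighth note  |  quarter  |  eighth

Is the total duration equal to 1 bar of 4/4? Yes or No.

One bar of 4/4 = 8 eighth notes.
Express everything in eighth notes: quarter note = 2; quarter = 2; eighth note = 1; quarter = 2; eighth = 1.
Adding: 2 + 2 + 1 + 2 + 1 = 8.
8 equals 8, so the answer is Yes.

Yes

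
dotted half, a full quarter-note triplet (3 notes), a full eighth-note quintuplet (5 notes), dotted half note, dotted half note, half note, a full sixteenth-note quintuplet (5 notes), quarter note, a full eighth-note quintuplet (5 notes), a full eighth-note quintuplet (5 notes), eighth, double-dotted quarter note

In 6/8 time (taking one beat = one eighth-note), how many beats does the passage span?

One eighth-note beat = 2 sixteenth notes.
Each duration in sixteenth notes: dotted half = 12; a full quarter-note triplet (3 notes) (three triplet quarters span one half) = 8; a full eighth-note quintuplet (5 notes) (five quintuplet eighths span one half) = 8; dotted half note = 12; dotted half note = 12; half note = 8; a full sixteenth-note quintuplet (5 notes) (five quintuplet sixteenths span one quarter) = 4; quarter note = 4; a full eighth-note quintuplet (5 notes) (five quintuplet eighths span one half) = 8; a full eighth-note quintuplet (5 notes) (five quintuplet eighths span one half) = 8; eighth = 2; double-dotted quarter note = 7.
Altogether 12 + 8 + 8 + 12 + 12 + 8 + 4 + 4 + 8 + 8 + 2 + 7 = 93.
93 ÷ 2 = 46.5 beats.

46.5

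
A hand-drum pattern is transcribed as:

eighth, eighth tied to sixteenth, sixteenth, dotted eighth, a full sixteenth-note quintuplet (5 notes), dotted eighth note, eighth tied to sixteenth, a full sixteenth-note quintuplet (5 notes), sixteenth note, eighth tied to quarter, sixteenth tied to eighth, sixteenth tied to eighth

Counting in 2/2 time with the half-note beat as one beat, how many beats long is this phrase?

4.5

One half-note beat = 8 sixteenth notes.
In sixteenth notes: eighth = 2; eighth tied to sixteenth (eighth + sixteenth) = 3; sixteenth = 1; dotted eighth = 3; a full sixteenth-note quintuplet (5 notes) (five quintuplet sixteenths span one quarter) = 4; dotted eighth note = 3; eighth tied to sixteenth (eighth + sixteenth) = 3; a full sixteenth-note quintuplet (5 notes) (five quintuplet sixteenths span one quarter) = 4; sixteenth note = 1; eighth tied to quarter (eighth + quarter) = 6; sixteenth tied to eighth (sixteenth + eighth) = 3; sixteenth tied to eighth (sixteenth + eighth) = 3.
Sum: 2 + 3 + 1 + 3 + 4 + 3 + 3 + 4 + 1 + 6 + 3 + 3 = 36.
36 ÷ 8 = 4.5 beats.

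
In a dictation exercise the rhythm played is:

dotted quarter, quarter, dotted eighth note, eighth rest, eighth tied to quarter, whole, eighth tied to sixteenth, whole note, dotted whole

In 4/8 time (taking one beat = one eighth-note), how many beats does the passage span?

40

One eighth-note beat = 2 sixteenth notes.
In sixteenth notes: dotted quarter = 6; quarter = 4; dotted eighth note = 3; eighth rest = 2; eighth tied to quarter (eighth + quarter) = 6; whole = 16; eighth tied to sixteenth (eighth + sixteenth) = 3; whole note = 16; dotted whole = 24.
Total: 6 + 4 + 3 + 2 + 6 + 16 + 3 + 16 + 24 = 80.
80 ÷ 2 = 40 beats.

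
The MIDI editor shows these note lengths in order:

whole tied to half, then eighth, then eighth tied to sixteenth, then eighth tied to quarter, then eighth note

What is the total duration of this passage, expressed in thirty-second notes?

74

Each duration in thirty-second notes: whole tied to half (whole + half) = 48; eighth = 4; eighth tied to sixteenth (eighth + sixteenth) = 6; eighth tied to quarter (eighth + quarter) = 12; eighth note = 4.
Total: 48 + 4 + 6 + 12 + 4 = 74 thirty-second notes.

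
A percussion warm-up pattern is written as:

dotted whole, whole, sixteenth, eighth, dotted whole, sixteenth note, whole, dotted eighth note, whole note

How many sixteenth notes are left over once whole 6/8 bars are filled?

7

One bar of 6/8 = 12 sixteenth notes.
Each duration in sixteenth notes: dotted whole = 24; whole = 16; sixteenth = 1; eighth = 2; dotted whole = 24; sixteenth note = 1; whole = 16; dotted eighth note = 3; whole note = 16.
Sum: 24 + 16 + 1 + 2 + 24 + 1 + 16 + 3 + 16 = 103.
103 ÷ 12 = 8 complete bars with 7 sixteenth notes remaining.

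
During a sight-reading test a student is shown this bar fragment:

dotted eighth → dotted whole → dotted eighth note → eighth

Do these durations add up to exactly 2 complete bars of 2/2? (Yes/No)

Yes

One bar of 2/2 = 16 sixteenth notes, so 2 bars = 32.
Express everything in sixteenth notes: dotted eighth = 3; dotted whole = 24; dotted eighth note = 3; eighth = 2.
Adding: 3 + 24 + 3 + 2 = 32.
32 equals 32, so the answer is Yes.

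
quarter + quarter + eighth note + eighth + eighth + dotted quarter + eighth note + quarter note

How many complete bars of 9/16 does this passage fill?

2

One bar of 9/16 = 9 sixteenth notes.
Working in sixteenth notes: quarter = 4; quarter = 4; eighth note = 2; eighth = 2; eighth = 2; dotted quarter = 6; eighth note = 2; quarter note = 4.
Sum: 4 + 4 + 2 + 2 + 2 + 6 + 2 + 4 = 26.
26 ÷ 9 = 2 complete bars with 8 left over.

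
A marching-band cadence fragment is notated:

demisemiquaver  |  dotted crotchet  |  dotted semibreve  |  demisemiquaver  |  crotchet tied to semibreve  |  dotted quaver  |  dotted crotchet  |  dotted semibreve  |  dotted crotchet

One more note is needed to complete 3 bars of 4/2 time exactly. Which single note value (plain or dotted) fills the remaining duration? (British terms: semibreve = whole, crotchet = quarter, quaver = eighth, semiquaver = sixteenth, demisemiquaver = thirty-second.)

dotted quarter note

3 bars of 4/2 = 192 thirty-second notes.
In thirty-second notes: demisemiquaver = 1; dotted crotchet = 12; dotted semibreve = 48; demisemiquaver = 1; crotchet tied to semibreve (crotchet + semibreve) = 40; dotted quaver = 6; dotted crotchet = 12; dotted semibreve = 48; dotted crotchet = 12.
Total: 1 + 12 + 48 + 1 + 40 + 6 + 12 + 48 + 12 = 180.
Remaining: 192 − 180 = 12 thirty-second notes, which is a dotted quarter note.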